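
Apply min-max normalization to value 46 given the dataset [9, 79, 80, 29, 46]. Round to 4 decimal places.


Min = 9, Max = 80
Range = 80 - 9 = 71
Scaled = (x - min) / (max - min)
= (46 - 9) / 71
= 37 / 71
= 0.5211

0.5211


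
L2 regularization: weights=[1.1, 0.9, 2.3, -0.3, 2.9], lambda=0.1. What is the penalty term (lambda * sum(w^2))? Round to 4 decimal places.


Squaring each weight:
1.1^2 = 1.21
0.9^2 = 0.81
2.3^2 = 5.29
(-0.3)^2 = 0.09
2.9^2 = 8.41
Sum of squares = 15.81
Penalty = 0.1 * 15.81 = 1.5810

1.5810


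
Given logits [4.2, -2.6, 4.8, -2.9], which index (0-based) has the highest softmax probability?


Softmax is a monotonic transformation, so it preserves the argmax.
We need to find the index of the maximum logit.
Index 0: 4.2
Index 1: -2.6
Index 2: 4.8
Index 3: -2.9
Maximum logit = 4.8 at index 2

2


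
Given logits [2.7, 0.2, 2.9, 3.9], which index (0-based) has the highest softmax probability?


Softmax is a monotonic transformation, so it preserves the argmax.
We need to find the index of the maximum logit.
Index 0: 2.7
Index 1: 0.2
Index 2: 2.9
Index 3: 3.9
Maximum logit = 3.9 at index 3

3


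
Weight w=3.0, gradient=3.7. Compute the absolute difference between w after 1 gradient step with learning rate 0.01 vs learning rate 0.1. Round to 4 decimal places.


With lr=0.01: w_new = 3.0 - 0.01 * 3.7 = 2.963
With lr=0.1: w_new = 3.0 - 0.1 * 3.7 = 2.63
Absolute difference = |2.963 - 2.63|
= 0.3330

0.3330


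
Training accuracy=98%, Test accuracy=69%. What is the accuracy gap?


Gap = train_accuracy - test_accuracy
= 98 - 69
= 29%
This large gap strongly indicates overfitting.

29


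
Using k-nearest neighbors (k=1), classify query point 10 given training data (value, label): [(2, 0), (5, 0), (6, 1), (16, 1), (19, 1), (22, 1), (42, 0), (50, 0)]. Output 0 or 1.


Distances from query 10:
Point 6 (class 1): distance = 4
K=1 nearest neighbors: classes = [1]
Votes for class 1: 1 / 1
Majority vote => class 1

1


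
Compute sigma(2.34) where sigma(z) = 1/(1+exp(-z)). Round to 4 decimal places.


sigmoid(z) = 1 / (1 + exp(-z))
exp(-(2.34)) = exp(-2.34) = 0.0963
1 + 0.0963 = 1.0963
1 / 1.0963 = 0.9121

0.9121


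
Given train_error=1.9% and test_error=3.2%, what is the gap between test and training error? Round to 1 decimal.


Generalization gap = test_error - train_error
= 3.2 - 1.9
= 1.3%
A small gap suggests good generalization.

1.3


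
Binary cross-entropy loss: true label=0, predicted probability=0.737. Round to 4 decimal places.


For y=0: Loss = -log(1-p)
= -log(1 - 0.737)
= -log(0.263)
= -(-1.3356)
= 1.3356

1.3356


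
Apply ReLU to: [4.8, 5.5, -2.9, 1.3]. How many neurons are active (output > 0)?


ReLU(x) = max(0, x) for each element:
ReLU(4.8) = 4.8
ReLU(5.5) = 5.5
ReLU(-2.9) = 0
ReLU(1.3) = 1.3
Active neurons (>0): 3

3


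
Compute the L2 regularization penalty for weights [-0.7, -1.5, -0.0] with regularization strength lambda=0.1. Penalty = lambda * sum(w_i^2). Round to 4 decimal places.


Squaring each weight:
(-0.7)^2 = 0.49
(-1.5)^2 = 2.25
(-0.0)^2 = 0.0
Sum of squares = 2.74
Penalty = 0.1 * 2.74 = 0.2740

0.2740


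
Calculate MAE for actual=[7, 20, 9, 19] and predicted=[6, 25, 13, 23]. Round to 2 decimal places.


Absolute errors: [1, 5, 4, 4]
Sum of absolute errors = 14
MAE = 14 / 4 = 3.50

3.50


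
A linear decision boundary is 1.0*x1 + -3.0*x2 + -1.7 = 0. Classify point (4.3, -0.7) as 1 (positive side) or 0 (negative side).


Compute 1.0 * 4.3 + -3.0 * -0.7 + -1.7
= 4.3 + 2.1 + -1.7
= 4.7
Since 4.7 >= 0, the point is on the positive side.

1


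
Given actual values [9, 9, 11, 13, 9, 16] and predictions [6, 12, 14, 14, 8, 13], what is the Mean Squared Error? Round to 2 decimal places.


Differences: [3, -3, -3, -1, 1, 3]
Squared errors: [9, 9, 9, 1, 1, 9]
Sum of squared errors = 38
MSE = 38 / 6 = 6.33

6.33


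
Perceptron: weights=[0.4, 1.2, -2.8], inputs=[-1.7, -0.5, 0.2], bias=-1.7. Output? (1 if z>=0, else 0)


z = w . x + b
= 0.4*-1.7 + 1.2*-0.5 + -2.8*0.2 + -1.7
= -0.68 + -0.6 + -0.56 + -1.7
= -1.84 + -1.7
= -3.54
Since z = -3.54 < 0, output = 0

0


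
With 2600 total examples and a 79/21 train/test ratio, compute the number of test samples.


Train samples = 2600 * 79% = 2054
Test samples = 2600 - 2054
= 546

546


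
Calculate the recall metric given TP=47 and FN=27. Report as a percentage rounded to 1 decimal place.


Recall = TP / (TP + FN) * 100
= 47 / (47 + 27)
= 47 / 74
= 0.6351
= 63.5%

63.5


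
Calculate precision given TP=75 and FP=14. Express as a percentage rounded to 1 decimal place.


Precision = TP / (TP + FP) * 100
= 75 / (75 + 14)
= 75 / 89
= 0.8427
= 84.3%

84.3


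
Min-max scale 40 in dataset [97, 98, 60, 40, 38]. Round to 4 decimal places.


Min = 38, Max = 98
Range = 98 - 38 = 60
Scaled = (x - min) / (max - min)
= (40 - 38) / 60
= 2 / 60
= 0.0333

0.0333


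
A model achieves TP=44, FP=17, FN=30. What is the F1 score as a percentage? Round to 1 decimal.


Precision = TP / (TP + FP) = 44 / 61 = 0.7213
Recall = TP / (TP + FN) = 44 / 74 = 0.5946
F1 = 2 * P * R / (P + R)
= 2 * 0.7213 * 0.5946 / (0.7213 + 0.5946)
= 0.8578 / 1.3159
= 0.6519
As percentage: 65.2%

65.2


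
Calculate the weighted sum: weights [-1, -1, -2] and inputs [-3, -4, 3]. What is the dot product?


Element-wise products:
-1 * -3 = 3
-1 * -4 = 4
-2 * 3 = -6
Sum = 3 + 4 + -6
= 1

1


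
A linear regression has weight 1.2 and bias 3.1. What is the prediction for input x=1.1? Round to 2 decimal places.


y = 1.2 * 1.1 + (3.1)
= 1.32 + (3.1)
= 4.42

4.42


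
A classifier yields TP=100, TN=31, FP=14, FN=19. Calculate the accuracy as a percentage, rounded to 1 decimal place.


Accuracy = (TP + TN) / (TP + TN + FP + FN) * 100
= (100 + 31) / (100 + 31 + 14 + 19)
= 131 / 164
= 0.7988
= 79.9%

79.9


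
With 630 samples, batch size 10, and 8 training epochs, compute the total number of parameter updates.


Iterations per epoch = 630 / 10 = 63
Total updates = iterations_per_epoch * epochs
= 63 * 8
= 504

504


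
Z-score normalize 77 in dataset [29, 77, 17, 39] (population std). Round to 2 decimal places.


Mean = (29 + 77 + 17 + 39) / 4 = 40.5
Variance = sum((x_i - mean)^2) / n = 504.75
Std = sqrt(504.75) = 22.4666
Z = (x - mean) / std
= (77 - 40.5) / 22.4666
= 36.5 / 22.4666
= 1.62

1.62


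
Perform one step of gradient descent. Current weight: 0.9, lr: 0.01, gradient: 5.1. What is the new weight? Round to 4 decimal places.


w_new = w_old - lr * gradient
= 0.9 - 0.01 * 5.1
= 0.9 - (0.051)
= 0.8490

0.8490


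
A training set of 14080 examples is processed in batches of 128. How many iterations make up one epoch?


Iterations per epoch = dataset_size / batch_size
= 14080 / 128
= 110

110


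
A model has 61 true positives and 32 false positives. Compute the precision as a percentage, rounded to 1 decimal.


Precision = TP / (TP + FP) * 100
= 61 / (61 + 32)
= 61 / 93
= 0.6559
= 65.6%

65.6


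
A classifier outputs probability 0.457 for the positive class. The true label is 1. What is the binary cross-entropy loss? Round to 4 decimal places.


For y=1: Loss = -log(p)
= -log(0.457)
= -(-0.7831)
= 0.7831

0.7831


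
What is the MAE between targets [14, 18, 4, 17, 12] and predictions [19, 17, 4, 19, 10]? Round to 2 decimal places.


Absolute errors: [5, 1, 0, 2, 2]
Sum of absolute errors = 10
MAE = 10 / 5 = 2.00

2.00


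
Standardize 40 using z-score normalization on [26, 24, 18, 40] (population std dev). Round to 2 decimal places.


Mean = (26 + 24 + 18 + 40) / 4 = 27.0
Variance = sum((x_i - mean)^2) / n = 65.0
Std = sqrt(65.0) = 8.0623
Z = (x - mean) / std
= (40 - 27.0) / 8.0623
= 13.0 / 8.0623
= 1.61

1.61


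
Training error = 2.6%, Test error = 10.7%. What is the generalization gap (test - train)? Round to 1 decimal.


Generalization gap = test_error - train_error
= 10.7 - 2.6
= 8.1%
A moderate gap.

8.1


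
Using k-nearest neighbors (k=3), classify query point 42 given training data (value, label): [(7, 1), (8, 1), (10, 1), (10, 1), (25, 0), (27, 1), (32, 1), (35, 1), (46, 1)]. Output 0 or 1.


Distances from query 42:
Point 46 (class 1): distance = 4
Point 35 (class 1): distance = 7
Point 32 (class 1): distance = 10
K=3 nearest neighbors: classes = [1, 1, 1]
Votes for class 1: 3 / 3
Majority vote => class 1

1


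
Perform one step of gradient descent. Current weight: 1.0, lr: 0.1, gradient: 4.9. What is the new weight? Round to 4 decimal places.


w_new = w_old - lr * gradient
= 1.0 - 0.1 * 4.9
= 1.0 - (0.49)
= 0.5100

0.5100


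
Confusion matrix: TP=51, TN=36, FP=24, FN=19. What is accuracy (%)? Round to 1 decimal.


Accuracy = (TP + TN) / (TP + TN + FP + FN) * 100
= (51 + 36) / (51 + 36 + 24 + 19)
= 87 / 130
= 0.6692
= 66.9%

66.9


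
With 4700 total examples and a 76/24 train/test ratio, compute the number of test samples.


Train samples = 4700 * 76% = 3572
Test samples = 4700 - 3572
= 1128

1128


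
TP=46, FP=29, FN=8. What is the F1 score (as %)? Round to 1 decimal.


Precision = TP / (TP + FP) = 46 / 75 = 0.6133
Recall = TP / (TP + FN) = 46 / 54 = 0.8519
F1 = 2 * P * R / (P + R)
= 2 * 0.6133 * 0.8519 / (0.6133 + 0.8519)
= 1.0449 / 1.4652
= 0.7132
As percentage: 71.3%

71.3


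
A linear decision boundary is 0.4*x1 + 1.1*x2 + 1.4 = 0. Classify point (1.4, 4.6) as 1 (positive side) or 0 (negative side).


Compute 0.4 * 1.4 + 1.1 * 4.6 + 1.4
= 0.56 + 5.06 + 1.4
= 7.02
Since 7.02 >= 0, the point is on the positive side.

1


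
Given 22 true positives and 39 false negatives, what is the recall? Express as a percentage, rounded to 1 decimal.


Recall = TP / (TP + FN) * 100
= 22 / (22 + 39)
= 22 / 61
= 0.3607
= 36.1%

36.1


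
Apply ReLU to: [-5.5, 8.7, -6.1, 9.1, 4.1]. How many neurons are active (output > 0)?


ReLU(x) = max(0, x) for each element:
ReLU(-5.5) = 0
ReLU(8.7) = 8.7
ReLU(-6.1) = 0
ReLU(9.1) = 9.1
ReLU(4.1) = 4.1
Active neurons (>0): 3

3


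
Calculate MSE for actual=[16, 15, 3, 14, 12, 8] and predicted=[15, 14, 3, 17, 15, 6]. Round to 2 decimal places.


Differences: [1, 1, 0, -3, -3, 2]
Squared errors: [1, 1, 0, 9, 9, 4]
Sum of squared errors = 24
MSE = 24 / 6 = 4.00

4.00


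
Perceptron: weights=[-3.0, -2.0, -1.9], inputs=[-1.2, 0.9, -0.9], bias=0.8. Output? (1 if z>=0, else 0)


z = w . x + b
= -3.0*-1.2 + -2.0*0.9 + -1.9*-0.9 + 0.8
= 3.6 + -1.8 + 1.71 + 0.8
= 3.51 + 0.8
= 4.31
Since z = 4.31 >= 0, output = 1

1


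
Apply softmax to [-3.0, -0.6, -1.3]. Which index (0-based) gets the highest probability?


Softmax is a monotonic transformation, so it preserves the argmax.
We need to find the index of the maximum logit.
Index 0: -3.0
Index 1: -0.6
Index 2: -1.3
Maximum logit = -0.6 at index 1

1


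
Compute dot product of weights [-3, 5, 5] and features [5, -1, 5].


Element-wise products:
-3 * 5 = -15
5 * -1 = -5
5 * 5 = 25
Sum = -15 + -5 + 25
= 5

5


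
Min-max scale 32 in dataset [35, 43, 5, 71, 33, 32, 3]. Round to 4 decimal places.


Min = 3, Max = 71
Range = 71 - 3 = 68
Scaled = (x - min) / (max - min)
= (32 - 3) / 68
= 29 / 68
= 0.4265

0.4265


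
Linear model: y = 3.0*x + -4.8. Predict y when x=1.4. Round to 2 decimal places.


y = 3.0 * 1.4 + (-4.8)
= 4.2 + (-4.8)
= -0.60

-0.60


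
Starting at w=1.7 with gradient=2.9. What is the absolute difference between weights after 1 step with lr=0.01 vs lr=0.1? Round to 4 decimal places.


With lr=0.01: w_new = 1.7 - 0.01 * 2.9 = 1.671
With lr=0.1: w_new = 1.7 - 0.1 * 2.9 = 1.41
Absolute difference = |1.671 - 1.41|
= 0.2610

0.2610


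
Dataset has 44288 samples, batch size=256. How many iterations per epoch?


Iterations per epoch = dataset_size / batch_size
= 44288 / 256
= 173

173


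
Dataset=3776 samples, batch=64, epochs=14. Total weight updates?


Iterations per epoch = 3776 / 64 = 59
Total updates = iterations_per_epoch * epochs
= 59 * 14
= 826

826


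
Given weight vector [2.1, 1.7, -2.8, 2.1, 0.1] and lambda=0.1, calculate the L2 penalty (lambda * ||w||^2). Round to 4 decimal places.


Squaring each weight:
2.1^2 = 4.41
1.7^2 = 2.89
(-2.8)^2 = 7.84
2.1^2 = 4.41
0.1^2 = 0.01
Sum of squares = 19.56
Penalty = 0.1 * 19.56 = 1.9560

1.9560


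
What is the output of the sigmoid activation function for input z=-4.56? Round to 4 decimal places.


sigmoid(z) = 1 / (1 + exp(-z))
exp(-(-4.56)) = exp(4.56) = 95.5835
1 + 95.5835 = 96.5835
1 / 96.5835 = 0.0104

0.0104


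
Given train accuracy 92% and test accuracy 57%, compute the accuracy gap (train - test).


Gap = train_accuracy - test_accuracy
= 92 - 57
= 35%
This large gap strongly indicates overfitting.

35


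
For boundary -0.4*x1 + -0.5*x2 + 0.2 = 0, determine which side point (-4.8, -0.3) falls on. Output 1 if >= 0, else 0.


Compute -0.4 * -4.8 + -0.5 * -0.3 + 0.2
= 1.92 + 0.15 + 0.2
= 2.27
Since 2.27 >= 0, the point is on the positive side.

1


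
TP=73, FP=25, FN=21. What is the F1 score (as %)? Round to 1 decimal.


Precision = TP / (TP + FP) = 73 / 98 = 0.7449
Recall = TP / (TP + FN) = 73 / 94 = 0.7766
F1 = 2 * P * R / (P + R)
= 2 * 0.7449 * 0.7766 / (0.7449 + 0.7766)
= 1.157 / 1.5215
= 0.7604
As percentage: 76.0%

76.0


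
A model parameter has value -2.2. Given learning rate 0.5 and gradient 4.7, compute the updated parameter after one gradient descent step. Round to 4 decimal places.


w_new = w_old - lr * gradient
= -2.2 - 0.5 * 4.7
= -2.2 - (2.35)
= -4.5500

-4.5500


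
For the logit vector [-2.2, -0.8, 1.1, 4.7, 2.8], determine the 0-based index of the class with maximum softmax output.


Softmax is a monotonic transformation, so it preserves the argmax.
We need to find the index of the maximum logit.
Index 0: -2.2
Index 1: -0.8
Index 2: 1.1
Index 3: 4.7
Index 4: 2.8
Maximum logit = 4.7 at index 3

3


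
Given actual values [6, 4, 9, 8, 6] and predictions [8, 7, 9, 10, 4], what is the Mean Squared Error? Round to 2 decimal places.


Differences: [-2, -3, 0, -2, 2]
Squared errors: [4, 9, 0, 4, 4]
Sum of squared errors = 21
MSE = 21 / 5 = 4.20

4.20


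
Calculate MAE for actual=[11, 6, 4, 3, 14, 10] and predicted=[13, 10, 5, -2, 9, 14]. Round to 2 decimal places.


Absolute errors: [2, 4, 1, 5, 5, 4]
Sum of absolute errors = 21
MAE = 21 / 6 = 3.50

3.50


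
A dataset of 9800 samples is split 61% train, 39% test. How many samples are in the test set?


Train samples = 9800 * 61% = 5978
Test samples = 9800 - 5978
= 3822

3822


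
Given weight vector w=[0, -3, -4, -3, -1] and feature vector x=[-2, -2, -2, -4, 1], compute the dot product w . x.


Element-wise products:
0 * -2 = 0
-3 * -2 = 6
-4 * -2 = 8
-3 * -4 = 12
-1 * 1 = -1
Sum = 0 + 6 + 8 + 12 + -1
= 25

25


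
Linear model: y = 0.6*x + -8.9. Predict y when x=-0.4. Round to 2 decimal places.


y = 0.6 * -0.4 + (-8.9)
= -0.24 + (-8.9)
= -9.14

-9.14


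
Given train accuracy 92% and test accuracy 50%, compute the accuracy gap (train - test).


Gap = train_accuracy - test_accuracy
= 92 - 50
= 42%
This large gap strongly indicates overfitting.

42


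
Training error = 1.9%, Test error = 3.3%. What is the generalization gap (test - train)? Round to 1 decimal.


Generalization gap = test_error - train_error
= 3.3 - 1.9
= 1.4%
A small gap suggests good generalization.

1.4


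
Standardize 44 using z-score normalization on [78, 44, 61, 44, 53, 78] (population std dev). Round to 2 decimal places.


Mean = (78 + 44 + 61 + 44 + 53 + 78) / 6 = 59.6667
Variance = sum((x_i - mean)^2) / n = 201.5556
Std = sqrt(201.5556) = 14.197
Z = (x - mean) / std
= (44 - 59.6667) / 14.197
= -15.6667 / 14.197
= -1.10

-1.10


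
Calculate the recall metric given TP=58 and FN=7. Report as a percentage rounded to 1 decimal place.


Recall = TP / (TP + FN) * 100
= 58 / (58 + 7)
= 58 / 65
= 0.8923
= 89.2%

89.2


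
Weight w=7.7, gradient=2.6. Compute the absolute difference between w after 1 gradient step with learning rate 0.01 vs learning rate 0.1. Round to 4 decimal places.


With lr=0.01: w_new = 7.7 - 0.01 * 2.6 = 7.674
With lr=0.1: w_new = 7.7 - 0.1 * 2.6 = 7.44
Absolute difference = |7.674 - 7.44|
= 0.2340

0.2340


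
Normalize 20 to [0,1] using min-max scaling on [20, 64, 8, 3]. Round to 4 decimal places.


Min = 3, Max = 64
Range = 64 - 3 = 61
Scaled = (x - min) / (max - min)
= (20 - 3) / 61
= 17 / 61
= 0.2787

0.2787


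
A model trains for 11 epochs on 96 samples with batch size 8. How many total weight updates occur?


Iterations per epoch = 96 / 8 = 12
Total updates = iterations_per_epoch * epochs
= 12 * 11
= 132

132


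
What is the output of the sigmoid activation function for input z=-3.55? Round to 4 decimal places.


sigmoid(z) = 1 / (1 + exp(-z))
exp(-(-3.55)) = exp(3.55) = 34.8133
1 + 34.8133 = 35.8133
1 / 35.8133 = 0.0279

0.0279


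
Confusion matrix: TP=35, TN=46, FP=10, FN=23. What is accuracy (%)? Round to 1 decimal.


Accuracy = (TP + TN) / (TP + TN + FP + FN) * 100
= (35 + 46) / (35 + 46 + 10 + 23)
= 81 / 114
= 0.7105
= 71.1%

71.1


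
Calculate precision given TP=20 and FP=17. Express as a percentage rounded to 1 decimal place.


Precision = TP / (TP + FP) * 100
= 20 / (20 + 17)
= 20 / 37
= 0.5405
= 54.1%

54.1


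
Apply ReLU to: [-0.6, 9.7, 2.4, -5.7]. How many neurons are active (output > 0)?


ReLU(x) = max(0, x) for each element:
ReLU(-0.6) = 0
ReLU(9.7) = 9.7
ReLU(2.4) = 2.4
ReLU(-5.7) = 0
Active neurons (>0): 2

2


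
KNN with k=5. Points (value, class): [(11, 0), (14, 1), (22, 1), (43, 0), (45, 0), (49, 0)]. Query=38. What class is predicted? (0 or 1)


Distances from query 38:
Point 43 (class 0): distance = 5
Point 45 (class 0): distance = 7
Point 49 (class 0): distance = 11
Point 22 (class 1): distance = 16
Point 14 (class 1): distance = 24
K=5 nearest neighbors: classes = [0, 0, 0, 1, 1]
Votes for class 1: 2 / 5
Majority vote => class 0

0


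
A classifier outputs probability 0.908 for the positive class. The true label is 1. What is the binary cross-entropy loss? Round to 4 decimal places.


For y=1: Loss = -log(p)
= -log(0.908)
= -(-0.0965)
= 0.0965

0.0965


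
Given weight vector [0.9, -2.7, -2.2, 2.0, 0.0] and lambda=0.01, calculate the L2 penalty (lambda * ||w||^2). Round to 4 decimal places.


Squaring each weight:
0.9^2 = 0.81
(-2.7)^2 = 7.29
(-2.2)^2 = 4.84
2.0^2 = 4.0
0.0^2 = 0.0
Sum of squares = 16.94
Penalty = 0.01 * 16.94 = 0.1694

0.1694


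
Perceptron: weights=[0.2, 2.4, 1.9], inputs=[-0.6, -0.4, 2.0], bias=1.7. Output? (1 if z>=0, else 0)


z = w . x + b
= 0.2*-0.6 + 2.4*-0.4 + 1.9*2.0 + 1.7
= -0.12 + -0.96 + 3.8 + 1.7
= 2.72 + 1.7
= 4.42
Since z = 4.42 >= 0, output = 1

1


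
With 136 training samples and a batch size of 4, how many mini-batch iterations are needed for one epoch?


Iterations per epoch = dataset_size / batch_size
= 136 / 4
= 34

34


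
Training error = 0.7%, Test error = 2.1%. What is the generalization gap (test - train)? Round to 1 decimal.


Generalization gap = test_error - train_error
= 2.1 - 0.7
= 1.4%
A small gap suggests good generalization.

1.4


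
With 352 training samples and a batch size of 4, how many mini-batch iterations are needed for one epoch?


Iterations per epoch = dataset_size / batch_size
= 352 / 4
= 88

88


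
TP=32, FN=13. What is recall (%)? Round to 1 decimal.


Recall = TP / (TP + FN) * 100
= 32 / (32 + 13)
= 32 / 45
= 0.7111
= 71.1%

71.1


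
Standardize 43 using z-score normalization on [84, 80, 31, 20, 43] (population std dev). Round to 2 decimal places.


Mean = (84 + 80 + 31 + 20 + 43) / 5 = 51.6
Variance = sum((x_i - mean)^2) / n = 670.64
Std = sqrt(670.64) = 25.8967
Z = (x - mean) / std
= (43 - 51.6) / 25.8967
= -8.6 / 25.8967
= -0.33

-0.33


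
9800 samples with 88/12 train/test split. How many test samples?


Train samples = 9800 * 88% = 8624
Test samples = 9800 - 8624
= 1176

1176


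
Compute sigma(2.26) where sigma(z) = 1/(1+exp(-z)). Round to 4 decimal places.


sigmoid(z) = 1 / (1 + exp(-z))
exp(-(2.26)) = exp(-2.26) = 0.1043
1 + 0.1043 = 1.1043
1 / 1.1043 = 0.9055

0.9055


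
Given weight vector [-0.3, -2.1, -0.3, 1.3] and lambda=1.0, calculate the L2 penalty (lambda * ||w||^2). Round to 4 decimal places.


Squaring each weight:
(-0.3)^2 = 0.09
(-2.1)^2 = 4.41
(-0.3)^2 = 0.09
1.3^2 = 1.69
Sum of squares = 6.28
Penalty = 1.0 * 6.28 = 6.2800

6.2800


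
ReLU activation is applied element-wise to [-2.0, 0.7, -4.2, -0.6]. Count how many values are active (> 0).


ReLU(x) = max(0, x) for each element:
ReLU(-2.0) = 0
ReLU(0.7) = 0.7
ReLU(-4.2) = 0
ReLU(-0.6) = 0
Active neurons (>0): 1

1


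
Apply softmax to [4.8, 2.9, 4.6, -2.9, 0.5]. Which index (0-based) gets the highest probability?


Softmax is a monotonic transformation, so it preserves the argmax.
We need to find the index of the maximum logit.
Index 0: 4.8
Index 1: 2.9
Index 2: 4.6
Index 3: -2.9
Index 4: 0.5
Maximum logit = 4.8 at index 0

0


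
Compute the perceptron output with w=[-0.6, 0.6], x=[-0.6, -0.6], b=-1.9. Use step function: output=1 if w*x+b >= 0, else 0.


z = w . x + b
= -0.6*-0.6 + 0.6*-0.6 + -1.9
= 0.36 + -0.36 + -1.9
= 0.0 + -1.9
= -1.9
Since z = -1.9 < 0, output = 0

0


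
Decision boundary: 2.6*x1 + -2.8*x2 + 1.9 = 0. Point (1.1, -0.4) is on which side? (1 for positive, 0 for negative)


Compute 2.6 * 1.1 + -2.8 * -0.4 + 1.9
= 2.86 + 1.12 + 1.9
= 5.88
Since 5.88 >= 0, the point is on the positive side.

1


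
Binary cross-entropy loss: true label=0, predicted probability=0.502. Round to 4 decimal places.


For y=0: Loss = -log(1-p)
= -log(1 - 0.502)
= -log(0.498)
= -(-0.6972)
= 0.6972

0.6972


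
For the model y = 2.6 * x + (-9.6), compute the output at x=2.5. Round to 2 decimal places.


y = 2.6 * 2.5 + (-9.6)
= 6.5 + (-9.6)
= -3.10

-3.10


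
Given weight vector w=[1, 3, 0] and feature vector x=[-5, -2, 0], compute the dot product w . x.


Element-wise products:
1 * -5 = -5
3 * -2 = -6
0 * 0 = 0
Sum = -5 + -6 + 0
= -11

-11


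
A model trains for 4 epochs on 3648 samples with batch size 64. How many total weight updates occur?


Iterations per epoch = 3648 / 64 = 57
Total updates = iterations_per_epoch * epochs
= 57 * 4
= 228

228


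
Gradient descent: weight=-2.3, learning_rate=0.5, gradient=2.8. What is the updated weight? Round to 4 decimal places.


w_new = w_old - lr * gradient
= -2.3 - 0.5 * 2.8
= -2.3 - (1.4)
= -3.7000

-3.7000


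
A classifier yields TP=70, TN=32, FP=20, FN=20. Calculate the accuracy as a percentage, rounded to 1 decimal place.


Accuracy = (TP + TN) / (TP + TN + FP + FN) * 100
= (70 + 32) / (70 + 32 + 20 + 20)
= 102 / 142
= 0.7183
= 71.8%

71.8


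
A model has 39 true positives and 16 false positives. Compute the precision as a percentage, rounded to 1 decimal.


Precision = TP / (TP + FP) * 100
= 39 / (39 + 16)
= 39 / 55
= 0.7091
= 70.9%

70.9


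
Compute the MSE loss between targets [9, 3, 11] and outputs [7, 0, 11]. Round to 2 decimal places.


Differences: [2, 3, 0]
Squared errors: [4, 9, 0]
Sum of squared errors = 13
MSE = 13 / 3 = 4.33

4.33


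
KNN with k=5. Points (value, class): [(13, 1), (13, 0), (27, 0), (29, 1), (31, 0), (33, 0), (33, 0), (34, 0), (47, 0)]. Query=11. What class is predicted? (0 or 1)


Distances from query 11:
Point 13 (class 0): distance = 2
Point 13 (class 1): distance = 2
Point 27 (class 0): distance = 16
Point 29 (class 1): distance = 18
Point 31 (class 0): distance = 20
K=5 nearest neighbors: classes = [0, 1, 0, 1, 0]
Votes for class 1: 2 / 5
Majority vote => class 0

0


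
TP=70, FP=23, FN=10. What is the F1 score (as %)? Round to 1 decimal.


Precision = TP / (TP + FP) = 70 / 93 = 0.7527
Recall = TP / (TP + FN) = 70 / 80 = 0.875
F1 = 2 * P * R / (P + R)
= 2 * 0.7527 * 0.875 / (0.7527 + 0.875)
= 1.3172 / 1.6277
= 0.8092
As percentage: 80.9%

80.9


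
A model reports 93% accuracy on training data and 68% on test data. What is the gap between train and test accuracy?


Gap = train_accuracy - test_accuracy
= 93 - 68
= 25%
This large gap strongly indicates overfitting.

25


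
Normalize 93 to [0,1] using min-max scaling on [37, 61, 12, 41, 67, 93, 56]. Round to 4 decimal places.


Min = 12, Max = 93
Range = 93 - 12 = 81
Scaled = (x - min) / (max - min)
= (93 - 12) / 81
= 81 / 81
= 1.0000

1.0000


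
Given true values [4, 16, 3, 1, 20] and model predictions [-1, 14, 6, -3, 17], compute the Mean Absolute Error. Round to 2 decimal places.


Absolute errors: [5, 2, 3, 4, 3]
Sum of absolute errors = 17
MAE = 17 / 5 = 3.40

3.40


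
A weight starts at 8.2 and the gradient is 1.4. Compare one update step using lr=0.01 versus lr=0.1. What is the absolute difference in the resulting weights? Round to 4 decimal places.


With lr=0.01: w_new = 8.2 - 0.01 * 1.4 = 8.186
With lr=0.1: w_new = 8.2 - 0.1 * 1.4 = 8.06
Absolute difference = |8.186 - 8.06|
= 0.1260

0.1260


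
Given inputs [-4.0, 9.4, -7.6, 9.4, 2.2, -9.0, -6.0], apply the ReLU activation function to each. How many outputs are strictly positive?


ReLU(x) = max(0, x) for each element:
ReLU(-4.0) = 0
ReLU(9.4) = 9.4
ReLU(-7.6) = 0
ReLU(9.4) = 9.4
ReLU(2.2) = 2.2
ReLU(-9.0) = 0
ReLU(-6.0) = 0
Active neurons (>0): 3

3


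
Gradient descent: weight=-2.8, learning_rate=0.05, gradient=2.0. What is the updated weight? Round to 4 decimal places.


w_new = w_old - lr * gradient
= -2.8 - 0.05 * 2.0
= -2.8 - (0.1)
= -2.9000

-2.9000


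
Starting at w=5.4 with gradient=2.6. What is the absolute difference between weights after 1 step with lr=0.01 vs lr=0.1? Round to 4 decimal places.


With lr=0.01: w_new = 5.4 - 0.01 * 2.6 = 5.374
With lr=0.1: w_new = 5.4 - 0.1 * 2.6 = 5.14
Absolute difference = |5.374 - 5.14|
= 0.2340

0.2340


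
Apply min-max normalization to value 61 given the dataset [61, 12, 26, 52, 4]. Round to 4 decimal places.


Min = 4, Max = 61
Range = 61 - 4 = 57
Scaled = (x - min) / (max - min)
= (61 - 4) / 57
= 57 / 57
= 1.0000

1.0000


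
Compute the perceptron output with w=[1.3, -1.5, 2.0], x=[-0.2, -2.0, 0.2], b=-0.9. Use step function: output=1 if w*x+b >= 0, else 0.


z = w . x + b
= 1.3*-0.2 + -1.5*-2.0 + 2.0*0.2 + -0.9
= -0.26 + 3.0 + 0.4 + -0.9
= 3.14 + -0.9
= 2.24
Since z = 2.24 >= 0, output = 1

1


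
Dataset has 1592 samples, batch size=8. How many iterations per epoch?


Iterations per epoch = dataset_size / batch_size
= 1592 / 8
= 199

199


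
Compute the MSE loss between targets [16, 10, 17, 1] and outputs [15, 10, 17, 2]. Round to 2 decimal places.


Differences: [1, 0, 0, -1]
Squared errors: [1, 0, 0, 1]
Sum of squared errors = 2
MSE = 2 / 4 = 0.50

0.50


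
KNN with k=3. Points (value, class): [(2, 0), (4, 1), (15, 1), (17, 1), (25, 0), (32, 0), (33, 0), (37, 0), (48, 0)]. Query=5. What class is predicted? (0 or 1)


Distances from query 5:
Point 4 (class 1): distance = 1
Point 2 (class 0): distance = 3
Point 15 (class 1): distance = 10
K=3 nearest neighbors: classes = [1, 0, 1]
Votes for class 1: 2 / 3
Majority vote => class 1

1


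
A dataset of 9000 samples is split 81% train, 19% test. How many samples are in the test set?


Train samples = 9000 * 81% = 7290
Test samples = 9000 - 7290
= 1710

1710


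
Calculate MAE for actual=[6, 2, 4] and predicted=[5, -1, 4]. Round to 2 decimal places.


Absolute errors: [1, 3, 0]
Sum of absolute errors = 4
MAE = 4 / 3 = 1.33

1.33


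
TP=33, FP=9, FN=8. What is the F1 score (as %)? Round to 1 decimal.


Precision = TP / (TP + FP) = 33 / 42 = 0.7857
Recall = TP / (TP + FN) = 33 / 41 = 0.8049
F1 = 2 * P * R / (P + R)
= 2 * 0.7857 * 0.8049 / (0.7857 + 0.8049)
= 1.2648 / 1.5906
= 0.7952
As percentage: 79.5%

79.5


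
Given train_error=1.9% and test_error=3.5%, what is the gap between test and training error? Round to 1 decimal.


Generalization gap = test_error - train_error
= 3.5 - 1.9
= 1.6%
A small gap suggests good generalization.

1.6


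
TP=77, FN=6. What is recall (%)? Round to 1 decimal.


Recall = TP / (TP + FN) * 100
= 77 / (77 + 6)
= 77 / 83
= 0.9277
= 92.8%

92.8


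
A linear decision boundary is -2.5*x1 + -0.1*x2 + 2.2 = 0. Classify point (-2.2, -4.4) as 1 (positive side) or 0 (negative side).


Compute -2.5 * -2.2 + -0.1 * -4.4 + 2.2
= 5.5 + 0.44 + 2.2
= 8.14
Since 8.14 >= 0, the point is on the positive side.

1


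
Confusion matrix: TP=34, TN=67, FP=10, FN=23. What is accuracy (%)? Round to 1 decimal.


Accuracy = (TP + TN) / (TP + TN + FP + FN) * 100
= (34 + 67) / (34 + 67 + 10 + 23)
= 101 / 134
= 0.7537
= 75.4%

75.4


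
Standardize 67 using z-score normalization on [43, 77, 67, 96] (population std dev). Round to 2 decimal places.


Mean = (43 + 77 + 67 + 96) / 4 = 70.75
Variance = sum((x_i - mean)^2) / n = 365.1875
Std = sqrt(365.1875) = 19.1099
Z = (x - mean) / std
= (67 - 70.75) / 19.1099
= -3.75 / 19.1099
= -0.20

-0.20


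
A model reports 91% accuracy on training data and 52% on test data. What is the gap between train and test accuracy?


Gap = train_accuracy - test_accuracy
= 91 - 52
= 39%
This large gap strongly indicates overfitting.

39


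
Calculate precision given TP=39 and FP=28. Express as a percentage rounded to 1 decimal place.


Precision = TP / (TP + FP) * 100
= 39 / (39 + 28)
= 39 / 67
= 0.5821
= 58.2%

58.2


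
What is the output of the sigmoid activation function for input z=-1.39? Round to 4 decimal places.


sigmoid(z) = 1 / (1 + exp(-z))
exp(-(-1.39)) = exp(1.39) = 4.0149
1 + 4.0149 = 5.0149
1 / 5.0149 = 0.1994

0.1994


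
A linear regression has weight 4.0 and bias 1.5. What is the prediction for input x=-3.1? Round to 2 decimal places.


y = 4.0 * -3.1 + (1.5)
= -12.4 + (1.5)
= -10.90

-10.90


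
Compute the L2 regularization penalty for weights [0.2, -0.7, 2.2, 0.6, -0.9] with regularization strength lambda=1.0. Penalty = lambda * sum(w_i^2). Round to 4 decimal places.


Squaring each weight:
0.2^2 = 0.04
(-0.7)^2 = 0.49
2.2^2 = 4.84
0.6^2 = 0.36
(-0.9)^2 = 0.81
Sum of squares = 6.54
Penalty = 1.0 * 6.54 = 6.5400

6.5400


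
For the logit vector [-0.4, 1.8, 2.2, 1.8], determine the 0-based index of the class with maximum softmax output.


Softmax is a monotonic transformation, so it preserves the argmax.
We need to find the index of the maximum logit.
Index 0: -0.4
Index 1: 1.8
Index 2: 2.2
Index 3: 1.8
Maximum logit = 2.2 at index 2

2


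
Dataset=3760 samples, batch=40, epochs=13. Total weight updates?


Iterations per epoch = 3760 / 40 = 94
Total updates = iterations_per_epoch * epochs
= 94 * 13
= 1222

1222


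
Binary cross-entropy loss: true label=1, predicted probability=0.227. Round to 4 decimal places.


For y=1: Loss = -log(p)
= -log(0.227)
= -(-1.4828)
= 1.4828

1.4828


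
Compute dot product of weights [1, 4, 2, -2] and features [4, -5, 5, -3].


Element-wise products:
1 * 4 = 4
4 * -5 = -20
2 * 5 = 10
-2 * -3 = 6
Sum = 4 + -20 + 10 + 6
= 0

0


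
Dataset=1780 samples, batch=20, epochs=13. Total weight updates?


Iterations per epoch = 1780 / 20 = 89
Total updates = iterations_per_epoch * epochs
= 89 * 13
= 1157

1157


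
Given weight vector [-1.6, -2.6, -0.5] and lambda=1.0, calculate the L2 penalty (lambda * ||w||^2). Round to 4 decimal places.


Squaring each weight:
(-1.6)^2 = 2.56
(-2.6)^2 = 6.76
(-0.5)^2 = 0.25
Sum of squares = 9.57
Penalty = 1.0 * 9.57 = 9.5700

9.5700


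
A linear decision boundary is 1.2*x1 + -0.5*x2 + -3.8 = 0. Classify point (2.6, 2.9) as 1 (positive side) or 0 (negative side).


Compute 1.2 * 2.6 + -0.5 * 2.9 + -3.8
= 3.12 + -1.45 + -3.8
= -2.13
Since -2.13 < 0, the point is on the negative side.

0


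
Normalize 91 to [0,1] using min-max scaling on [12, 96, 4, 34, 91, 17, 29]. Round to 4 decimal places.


Min = 4, Max = 96
Range = 96 - 4 = 92
Scaled = (x - min) / (max - min)
= (91 - 4) / 92
= 87 / 92
= 0.9457

0.9457


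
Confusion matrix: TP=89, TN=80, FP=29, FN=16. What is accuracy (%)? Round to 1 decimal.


Accuracy = (TP + TN) / (TP + TN + FP + FN) * 100
= (89 + 80) / (89 + 80 + 29 + 16)
= 169 / 214
= 0.7897
= 79.0%

79.0


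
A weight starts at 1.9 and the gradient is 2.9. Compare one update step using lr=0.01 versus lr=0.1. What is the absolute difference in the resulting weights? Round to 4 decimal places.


With lr=0.01: w_new = 1.9 - 0.01 * 2.9 = 1.871
With lr=0.1: w_new = 1.9 - 0.1 * 2.9 = 1.61
Absolute difference = |1.871 - 1.61|
= 0.2610

0.2610


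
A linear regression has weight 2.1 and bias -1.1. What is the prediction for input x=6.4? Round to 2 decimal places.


y = 2.1 * 6.4 + (-1.1)
= 13.44 + (-1.1)
= 12.34

12.34


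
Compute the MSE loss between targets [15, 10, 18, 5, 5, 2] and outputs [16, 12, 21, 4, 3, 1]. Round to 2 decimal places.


Differences: [-1, -2, -3, 1, 2, 1]
Squared errors: [1, 4, 9, 1, 4, 1]
Sum of squared errors = 20
MSE = 20 / 6 = 3.33

3.33


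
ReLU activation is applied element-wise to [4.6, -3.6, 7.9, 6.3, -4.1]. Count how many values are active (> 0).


ReLU(x) = max(0, x) for each element:
ReLU(4.6) = 4.6
ReLU(-3.6) = 0
ReLU(7.9) = 7.9
ReLU(6.3) = 6.3
ReLU(-4.1) = 0
Active neurons (>0): 3

3


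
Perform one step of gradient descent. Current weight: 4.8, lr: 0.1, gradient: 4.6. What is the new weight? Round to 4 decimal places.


w_new = w_old - lr * gradient
= 4.8 - 0.1 * 4.6
= 4.8 - (0.46)
= 4.3400

4.3400


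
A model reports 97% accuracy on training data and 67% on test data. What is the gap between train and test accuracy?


Gap = train_accuracy - test_accuracy
= 97 - 67
= 30%
This large gap strongly indicates overfitting.

30


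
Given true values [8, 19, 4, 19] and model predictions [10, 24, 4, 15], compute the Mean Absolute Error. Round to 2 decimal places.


Absolute errors: [2, 5, 0, 4]
Sum of absolute errors = 11
MAE = 11 / 4 = 2.75

2.75


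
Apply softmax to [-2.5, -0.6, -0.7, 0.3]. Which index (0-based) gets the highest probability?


Softmax is a monotonic transformation, so it preserves the argmax.
We need to find the index of the maximum logit.
Index 0: -2.5
Index 1: -0.6
Index 2: -0.7
Index 3: 0.3
Maximum logit = 0.3 at index 3

3


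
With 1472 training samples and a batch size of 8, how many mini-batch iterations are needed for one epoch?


Iterations per epoch = dataset_size / batch_size
= 1472 / 8
= 184

184


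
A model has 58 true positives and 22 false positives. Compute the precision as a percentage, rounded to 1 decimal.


Precision = TP / (TP + FP) * 100
= 58 / (58 + 22)
= 58 / 80
= 0.725
= 72.5%

72.5


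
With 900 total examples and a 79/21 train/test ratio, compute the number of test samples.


Train samples = 900 * 79% = 711
Test samples = 900 - 711
= 189

189


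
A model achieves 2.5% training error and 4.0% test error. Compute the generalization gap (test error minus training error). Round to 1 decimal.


Generalization gap = test_error - train_error
= 4.0 - 2.5
= 1.5%
A small gap suggests good generalization.

1.5


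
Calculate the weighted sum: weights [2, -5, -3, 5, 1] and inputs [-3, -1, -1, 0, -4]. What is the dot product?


Element-wise products:
2 * -3 = -6
-5 * -1 = 5
-3 * -1 = 3
5 * 0 = 0
1 * -4 = -4
Sum = -6 + 5 + 3 + 0 + -4
= -2

-2


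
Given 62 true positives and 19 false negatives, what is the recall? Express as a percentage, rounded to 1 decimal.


Recall = TP / (TP + FN) * 100
= 62 / (62 + 19)
= 62 / 81
= 0.7654
= 76.5%

76.5


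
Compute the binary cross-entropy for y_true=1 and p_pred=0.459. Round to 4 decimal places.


For y=1: Loss = -log(p)
= -log(0.459)
= -(-0.7787)
= 0.7787

0.7787


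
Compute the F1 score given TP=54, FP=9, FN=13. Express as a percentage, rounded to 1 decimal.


Precision = TP / (TP + FP) = 54 / 63 = 0.8571
Recall = TP / (TP + FN) = 54 / 67 = 0.806
F1 = 2 * P * R / (P + R)
= 2 * 0.8571 * 0.806 / (0.8571 + 0.806)
= 1.3817 / 1.6631
= 0.8308
As percentage: 83.1%

83.1


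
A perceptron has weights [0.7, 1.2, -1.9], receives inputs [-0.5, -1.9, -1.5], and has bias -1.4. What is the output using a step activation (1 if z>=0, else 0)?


z = w . x + b
= 0.7*-0.5 + 1.2*-1.9 + -1.9*-1.5 + -1.4
= -0.35 + -2.28 + 2.85 + -1.4
= 0.22 + -1.4
= -1.18
Since z = -1.18 < 0, output = 0

0


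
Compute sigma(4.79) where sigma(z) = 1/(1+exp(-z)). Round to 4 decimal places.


sigmoid(z) = 1 / (1 + exp(-z))
exp(-(4.79)) = exp(-4.79) = 0.0083
1 + 0.0083 = 1.0083
1 / 1.0083 = 0.9918

0.9918


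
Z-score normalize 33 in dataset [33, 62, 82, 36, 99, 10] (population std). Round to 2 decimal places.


Mean = (33 + 62 + 82 + 36 + 99 + 10) / 6 = 53.6667
Variance = sum((x_i - mean)^2) / n = 928.8889
Std = sqrt(928.8889) = 30.4777
Z = (x - mean) / std
= (33 - 53.6667) / 30.4777
= -20.6667 / 30.4777
= -0.68

-0.68


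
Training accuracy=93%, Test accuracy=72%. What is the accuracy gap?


Gap = train_accuracy - test_accuracy
= 93 - 72
= 21%
This large gap strongly indicates overfitting.

21


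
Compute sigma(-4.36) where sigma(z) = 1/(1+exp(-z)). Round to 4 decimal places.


sigmoid(z) = 1 / (1 + exp(-z))
exp(-(-4.36)) = exp(4.36) = 78.2571
1 + 78.2571 = 79.2571
1 / 79.2571 = 0.0126

0.0126


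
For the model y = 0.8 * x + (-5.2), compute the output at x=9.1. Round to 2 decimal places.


y = 0.8 * 9.1 + (-5.2)
= 7.28 + (-5.2)
= 2.08

2.08


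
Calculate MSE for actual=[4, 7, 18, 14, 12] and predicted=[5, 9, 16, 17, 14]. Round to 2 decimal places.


Differences: [-1, -2, 2, -3, -2]
Squared errors: [1, 4, 4, 9, 4]
Sum of squared errors = 22
MSE = 22 / 5 = 4.40

4.40


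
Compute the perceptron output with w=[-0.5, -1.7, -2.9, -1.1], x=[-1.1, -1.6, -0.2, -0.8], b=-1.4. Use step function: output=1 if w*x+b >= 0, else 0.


z = w . x + b
= -0.5*-1.1 + -1.7*-1.6 + -2.9*-0.2 + -1.1*-0.8 + -1.4
= 0.55 + 2.72 + 0.58 + 0.88 + -1.4
= 4.73 + -1.4
= 3.33
Since z = 3.33 >= 0, output = 1

1


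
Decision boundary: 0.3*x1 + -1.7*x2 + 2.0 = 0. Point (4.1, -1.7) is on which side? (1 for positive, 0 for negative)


Compute 0.3 * 4.1 + -1.7 * -1.7 + 2.0
= 1.23 + 2.89 + 2.0
= 6.12
Since 6.12 >= 0, the point is on the positive side.

1


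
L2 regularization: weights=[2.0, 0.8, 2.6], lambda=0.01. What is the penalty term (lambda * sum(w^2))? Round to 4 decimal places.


Squaring each weight:
2.0^2 = 4.0
0.8^2 = 0.64
2.6^2 = 6.76
Sum of squares = 11.4
Penalty = 0.01 * 11.4 = 0.1140

0.1140


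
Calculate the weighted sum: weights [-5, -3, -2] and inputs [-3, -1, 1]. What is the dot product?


Element-wise products:
-5 * -3 = 15
-3 * -1 = 3
-2 * 1 = -2
Sum = 15 + 3 + -2
= 16

16


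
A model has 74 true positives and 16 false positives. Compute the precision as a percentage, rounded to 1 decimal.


Precision = TP / (TP + FP) * 100
= 74 / (74 + 16)
= 74 / 90
= 0.8222
= 82.2%

82.2


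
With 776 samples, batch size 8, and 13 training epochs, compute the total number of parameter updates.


Iterations per epoch = 776 / 8 = 97
Total updates = iterations_per_epoch * epochs
= 97 * 13
= 1261

1261


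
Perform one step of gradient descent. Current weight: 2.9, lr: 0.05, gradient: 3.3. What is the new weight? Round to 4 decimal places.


w_new = w_old - lr * gradient
= 2.9 - 0.05 * 3.3
= 2.9 - (0.165)
= 2.7350

2.7350


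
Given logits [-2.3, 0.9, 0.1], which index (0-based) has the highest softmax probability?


Softmax is a monotonic transformation, so it preserves the argmax.
We need to find the index of the maximum logit.
Index 0: -2.3
Index 1: 0.9
Index 2: 0.1
Maximum logit = 0.9 at index 1

1


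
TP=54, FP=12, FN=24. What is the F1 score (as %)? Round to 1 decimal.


Precision = TP / (TP + FP) = 54 / 66 = 0.8182
Recall = TP / (TP + FN) = 54 / 78 = 0.6923
F1 = 2 * P * R / (P + R)
= 2 * 0.8182 * 0.6923 / (0.8182 + 0.6923)
= 1.1329 / 1.5105
= 0.75
As percentage: 75.0%

75.0
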